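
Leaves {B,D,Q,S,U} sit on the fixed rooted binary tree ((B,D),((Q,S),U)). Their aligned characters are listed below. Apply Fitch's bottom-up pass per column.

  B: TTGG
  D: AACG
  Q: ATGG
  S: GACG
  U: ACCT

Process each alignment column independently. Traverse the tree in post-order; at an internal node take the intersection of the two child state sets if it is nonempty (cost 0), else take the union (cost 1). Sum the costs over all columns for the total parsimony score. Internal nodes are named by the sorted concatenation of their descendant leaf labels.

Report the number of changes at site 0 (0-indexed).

2

[col 0] BD: children B:{T}, D:{A} ∪→ {A,T}; cost 1
[col 0] QS: children Q:{A}, S:{G} ∪→ {A,G}; cost 1
[col 0] QSU: children QS:{A,G}, U:{A} ∩→ {A}; cost 0
[col 0] BDQSU: children BD:{A,T}, QSU:{A} ∩→ {A}; cost 0
[col 1] BD: children B:{T}, D:{A} ∪→ {A,T}; cost 1
[col 1] QS: children Q:{T}, S:{A} ∪→ {A,T}; cost 1
[col 1] QSU: children QS:{A,T}, U:{C} ∪→ {A,C,T}; cost 1
[col 1] BDQSU: children BD:{A,T}, QSU:{A,C,T} ∩→ {A,T}; cost 0
[col 2] BD: children B:{G}, D:{C} ∪→ {C,G}; cost 1
[col 2] QS: children Q:{G}, S:{C} ∪→ {C,G}; cost 1
[col 2] QSU: children QS:{C,G}, U:{C} ∩→ {C}; cost 0
[col 2] BDQSU: children BD:{C,G}, QSU:{C} ∩→ {C}; cost 0
[col 3] BD: children B:{G}, D:{G} ∩→ {G}; cost 0
[col 3] QS: children Q:{G}, S:{G} ∩→ {G}; cost 0
[col 3] QSU: children QS:{G}, U:{T} ∪→ {G,T}; cost 1
[col 3] BDQSU: children BD:{G}, QSU:{G,T} ∩→ {G}; cost 0
per-site changes: [2, 3, 2, 1]; total = 8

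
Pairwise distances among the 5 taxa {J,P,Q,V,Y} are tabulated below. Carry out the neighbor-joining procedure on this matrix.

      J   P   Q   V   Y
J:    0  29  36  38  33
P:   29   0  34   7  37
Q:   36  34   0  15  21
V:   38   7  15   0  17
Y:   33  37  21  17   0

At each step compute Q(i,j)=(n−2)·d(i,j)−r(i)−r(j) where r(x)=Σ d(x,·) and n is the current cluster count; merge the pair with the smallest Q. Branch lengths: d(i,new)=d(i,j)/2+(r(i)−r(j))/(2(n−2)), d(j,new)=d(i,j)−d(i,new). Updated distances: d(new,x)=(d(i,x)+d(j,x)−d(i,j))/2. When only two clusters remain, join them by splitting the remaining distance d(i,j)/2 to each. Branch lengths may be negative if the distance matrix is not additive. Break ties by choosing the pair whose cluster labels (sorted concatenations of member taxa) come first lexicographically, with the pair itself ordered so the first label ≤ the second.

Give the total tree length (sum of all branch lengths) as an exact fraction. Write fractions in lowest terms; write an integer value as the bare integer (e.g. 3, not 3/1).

iteration 1: select P,V (d=7, Q=-163); attach at lengths (17/2, -3/2); label the merged cluster PV
  updated: d(J,PV)=30, d(PV,Q)=21, d(PV,Y)=47/2
iteration 2: select J,PV (d=30, Q=-227/2); attach at lengths (169/8, 71/8); label the merged cluster JPV
  updated: d(JPV,Q)=27/2, d(JPV,Y)=53/4
iteration 3: select JPV,Q (d=27/2, Q=-191/4); attach at lengths (23/8, 85/8); label the merged cluster JPQV
  updated: d(JPQV,Y)=83/8
iteration 4: select JPQV,Y (d=83/8); attach at lengths (83/16, 83/16); label the merged cluster JPQVY
final tree: (((J:169/8,(P:17/2,V:-3/2):71/8):23/8,Q:85/8):83/16,Y:83/16)
total length: 487/8

487/8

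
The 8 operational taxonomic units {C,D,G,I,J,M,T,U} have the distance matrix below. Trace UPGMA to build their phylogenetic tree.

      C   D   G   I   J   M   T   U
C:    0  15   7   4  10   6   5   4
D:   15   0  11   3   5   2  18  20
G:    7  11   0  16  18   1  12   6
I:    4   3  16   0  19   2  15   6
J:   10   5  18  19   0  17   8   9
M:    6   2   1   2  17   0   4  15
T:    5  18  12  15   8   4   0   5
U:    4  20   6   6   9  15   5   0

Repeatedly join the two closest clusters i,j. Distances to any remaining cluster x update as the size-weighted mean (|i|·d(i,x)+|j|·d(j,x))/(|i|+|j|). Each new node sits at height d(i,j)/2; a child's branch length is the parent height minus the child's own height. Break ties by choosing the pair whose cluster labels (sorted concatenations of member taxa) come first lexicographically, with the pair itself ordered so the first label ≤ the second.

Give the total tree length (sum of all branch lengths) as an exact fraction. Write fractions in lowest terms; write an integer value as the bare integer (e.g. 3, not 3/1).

425/16

iteration 1: select G,M (d=1); attach at lengths (1/2, 1/2); label the merged cluster GM
  updated: d(C,GM)=13/2, d(D,GM)=13/2, d(GM,I)=9, d(GM,J)=35/2, d(GM,T)=8, d(GM,U)=21/2
iteration 2: select D,I (d=3); attach at lengths (3/2, 3/2); label the merged cluster DI
  updated: d(C,DI)=19/2, d(DI,GM)=31/4, d(DI,J)=12, d(DI,T)=33/2, d(DI,U)=13
iteration 3: select C,U (d=4); attach at lengths (2, 2); label the merged cluster CU
  updated: d(CU,DI)=45/4, d(CU,GM)=17/2, d(CU,J)=19/2, d(CU,T)=5
iteration 4: select CU,T (d=5); attach at lengths (1/2, 5/2); label the merged cluster CTU
  updated: d(CTU,DI)=13, d(CTU,GM)=25/3, d(CTU,J)=9
iteration 5: select DI,GM (d=31/4); attach at lengths (19/8, 27/8); label the merged cluster DGIM
  updated: d(CTU,DGIM)=32/3, d(DGIM,J)=59/4
iteration 6: select CTU,J (d=9); attach at lengths (2, 9/2); label the merged cluster CJTU
  updated: d(CJTU,DGIM)=187/16
iteration 7: select CJTU,DGIM (d=187/16); attach at lengths (43/32, 63/32); label the merged cluster CDGIJMTU
final tree: ((((C:2,U:2):1/2,T:5/2):2,J:9/2):43/32,((D:3/2,I:3/2):19/8,(G:1/2,M:1/2):27/8):63/32)
total length: 425/16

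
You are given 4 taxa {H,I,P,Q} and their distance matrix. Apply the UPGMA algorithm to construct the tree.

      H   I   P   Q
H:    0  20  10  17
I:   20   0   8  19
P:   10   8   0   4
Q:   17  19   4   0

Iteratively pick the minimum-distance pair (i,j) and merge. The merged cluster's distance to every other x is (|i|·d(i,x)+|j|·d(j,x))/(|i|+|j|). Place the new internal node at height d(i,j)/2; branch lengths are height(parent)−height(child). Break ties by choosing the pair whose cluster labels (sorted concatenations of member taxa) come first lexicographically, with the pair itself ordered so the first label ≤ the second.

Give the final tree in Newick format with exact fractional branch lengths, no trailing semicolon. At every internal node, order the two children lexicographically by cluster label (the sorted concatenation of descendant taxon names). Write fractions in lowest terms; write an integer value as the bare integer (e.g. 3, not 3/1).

iteration 1: select P,Q (d=4); attach at lengths (2, 2); label the merged cluster PQ
  updated: d(H,PQ)=27/2, d(I,PQ)=27/2
iteration 2: select H,PQ (d=27/2); attach at lengths (27/4, 19/4); label the merged cluster HPQ
  updated: d(HPQ,I)=47/3
iteration 3: select HPQ,I (d=47/3); attach at lengths (13/12, 47/6); label the merged cluster HIPQ
final tree: ((H:27/4,(P:2,Q:2):19/4):13/12,I:47/6)
total length: 293/12

((H:27/4,(P:2,Q:2):19/4):13/12,I:47/6)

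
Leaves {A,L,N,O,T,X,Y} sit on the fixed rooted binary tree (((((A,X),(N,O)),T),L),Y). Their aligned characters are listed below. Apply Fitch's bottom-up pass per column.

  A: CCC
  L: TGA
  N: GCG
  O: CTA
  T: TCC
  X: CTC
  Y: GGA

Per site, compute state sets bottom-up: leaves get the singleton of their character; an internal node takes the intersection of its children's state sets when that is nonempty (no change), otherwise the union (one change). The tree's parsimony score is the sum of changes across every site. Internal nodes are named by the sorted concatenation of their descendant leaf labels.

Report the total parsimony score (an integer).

9

site 0, node AX: A={C} ∩ X={C} → {C} (+0)
site 0, node NO: N={G} ∪ O={C} → {C,G} (+1)
site 0, node ANOX: AX={C} ∩ NO={C,G} → {C} (+0)
site 0, node ANOTX: ANOX={C} ∪ T={T} → {C,T} (+1)
site 0, node ALNOTX: ANOTX={C,T} ∩ L={T} → {T} (+0)
site 0, node ALNOTXY: ALNOTX={T} ∪ Y={G} → {G,T} (+1)
site 1, node AX: A={C} ∪ X={T} → {C,T} (+1)
site 1, node NO: N={C} ∪ O={T} → {C,T} (+1)
site 1, node ANOX: AX={C,T} ∩ NO={C,T} → {C,T} (+0)
site 1, node ANOTX: ANOX={C,T} ∩ T={C} → {C} (+0)
site 1, node ALNOTX: ANOTX={C} ∪ L={G} → {C,G} (+1)
site 1, node ALNOTXY: ALNOTX={C,G} ∩ Y={G} → {G} (+0)
site 2, node AX: A={C} ∩ X={C} → {C} (+0)
site 2, node NO: N={G} ∪ O={A} → {A,G} (+1)
site 2, node ANOX: AX={C} ∪ NO={A,G} → {A,C,G} (+1)
site 2, node ANOTX: ANOX={A,C,G} ∩ T={C} → {C} (+0)
site 2, node ALNOTX: ANOTX={C} ∪ L={A} → {A,C} (+1)
site 2, node ALNOTXY: ALNOTX={A,C} ∩ Y={A} → {A} (+0)
per-site changes: [3, 3, 3]; total = 9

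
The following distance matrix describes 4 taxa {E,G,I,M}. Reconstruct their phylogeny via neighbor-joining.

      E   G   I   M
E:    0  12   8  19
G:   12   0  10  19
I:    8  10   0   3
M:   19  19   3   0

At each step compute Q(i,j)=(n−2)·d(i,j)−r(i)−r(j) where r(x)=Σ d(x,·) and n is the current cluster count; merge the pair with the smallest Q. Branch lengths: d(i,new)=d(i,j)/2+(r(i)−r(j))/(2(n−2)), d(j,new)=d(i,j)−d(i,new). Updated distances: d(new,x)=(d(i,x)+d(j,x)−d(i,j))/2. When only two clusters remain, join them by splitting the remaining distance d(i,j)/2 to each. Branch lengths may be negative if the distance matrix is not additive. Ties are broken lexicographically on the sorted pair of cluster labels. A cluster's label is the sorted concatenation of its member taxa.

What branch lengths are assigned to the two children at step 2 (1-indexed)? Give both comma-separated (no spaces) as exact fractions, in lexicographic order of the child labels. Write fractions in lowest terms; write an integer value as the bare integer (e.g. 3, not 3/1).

13/2,-7/2

step 1: merge (E,G) at d=12, Q=-56; branch lengths E→11/2, G→13/2; new cluster EG
  updated: d(EG,I)=3, d(EG,M)=13
step 2: merge (EG,I) at d=3, Q=-19; branch lengths EG→13/2, I→-7/2; new cluster EGI
  updated: d(EGI,M)=13/2
step 3: merge (EGI,M) at d=13/2; branch lengths EGI→13/4, M→13/4; new cluster EGIM
final tree: (((E:11/2,G:13/2):13/2,I:-7/2):13/4,M:13/4)
total length: 43/2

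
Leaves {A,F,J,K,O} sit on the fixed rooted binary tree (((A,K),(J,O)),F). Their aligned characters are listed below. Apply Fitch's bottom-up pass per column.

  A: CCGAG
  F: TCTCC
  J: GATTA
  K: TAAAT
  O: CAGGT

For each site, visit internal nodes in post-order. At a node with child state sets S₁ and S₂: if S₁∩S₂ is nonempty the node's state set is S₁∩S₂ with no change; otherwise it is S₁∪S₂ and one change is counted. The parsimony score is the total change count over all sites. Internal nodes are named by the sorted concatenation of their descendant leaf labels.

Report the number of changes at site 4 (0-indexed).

3

AK@0: {C} ∪ {T} = {C,T} (union, +1)
JO@0: {G} ∪ {C} = {C,G} (union, +1)
AJKO@0: {C,T} ∩ {C,G} = {C} (intersection, +0)
AFJKO@0: {C} ∪ {T} = {C,T} (union, +1)
AK@1: {C} ∪ {A} = {A,C} (union, +1)
JO@1: {A} ∩ {A} = {A} (intersection, +0)
AJKO@1: {A,C} ∩ {A} = {A} (intersection, +0)
AFJKO@1: {A} ∪ {C} = {A,C} (union, +1)
AK@2: {G} ∪ {A} = {A,G} (union, +1)
JO@2: {T} ∪ {G} = {G,T} (union, +1)
AJKO@2: {A,G} ∩ {G,T} = {G} (intersection, +0)
AFJKO@2: {G} ∪ {T} = {G,T} (union, +1)
AK@3: {A} ∩ {A} = {A} (intersection, +0)
JO@3: {T} ∪ {G} = {G,T} (union, +1)
AJKO@3: {A} ∪ {G,T} = {A,G,T} (union, +1)
AFJKO@3: {A,G,T} ∪ {C} = {A,C,G,T} (union, +1)
AK@4: {G} ∪ {T} = {G,T} (union, +1)
JO@4: {A} ∪ {T} = {A,T} (union, +1)
AJKO@4: {G,T} ∩ {A,T} = {T} (intersection, +0)
AFJKO@4: {T} ∪ {C} = {C,T} (union, +1)
per-site changes: [3, 2, 3, 3, 3]; total = 14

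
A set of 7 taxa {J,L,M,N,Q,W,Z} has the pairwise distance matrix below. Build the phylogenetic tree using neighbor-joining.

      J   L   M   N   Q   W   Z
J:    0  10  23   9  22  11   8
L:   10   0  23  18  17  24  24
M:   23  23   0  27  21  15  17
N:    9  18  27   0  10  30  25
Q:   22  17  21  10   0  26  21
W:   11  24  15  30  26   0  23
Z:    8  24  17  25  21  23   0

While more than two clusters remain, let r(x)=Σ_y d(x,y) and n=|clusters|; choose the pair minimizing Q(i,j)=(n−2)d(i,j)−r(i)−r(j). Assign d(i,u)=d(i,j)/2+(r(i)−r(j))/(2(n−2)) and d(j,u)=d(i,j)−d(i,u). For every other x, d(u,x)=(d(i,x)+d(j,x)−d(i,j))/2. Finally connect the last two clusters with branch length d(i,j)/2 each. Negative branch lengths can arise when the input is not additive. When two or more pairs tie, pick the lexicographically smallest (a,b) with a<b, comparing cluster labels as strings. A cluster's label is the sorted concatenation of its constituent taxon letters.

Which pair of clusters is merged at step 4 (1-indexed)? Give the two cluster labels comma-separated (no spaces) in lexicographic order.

J,LNQ

1. join N+Q (d=10, Q=-186) ⇒ NQ; edges |N|=26/5, |Q|=24/5
  updated: d(J,NQ)=21/2, d(L,NQ)=25/2, d(M,NQ)=19, d(NQ,W)=23, d(NQ,Z)=18
2. join M+W (d=15, Q=-133) ⇒ MW; edges |M|=61/8, |W|=59/8
  updated: d(J,MW)=19/2, d(L,MW)=16, d(MW,NQ)=27/2, d(MW,Z)=25/2
3. join L+NQ (d=25/2, Q=-159/2) ⇒ LNQ; edges |L|=91/12, |NQ|=59/12
  updated: d(J,LNQ)=4, d(LNQ,MW)=17/2, d(LNQ,Z)=59/4
4. join J+LNQ (d=4, Q=-163/4) ⇒ JLNQ; edges |J|=9/16, |LNQ|=55/16
  updated: d(JLNQ,MW)=7, d(JLNQ,Z)=75/8
5. join JLNQ+MW (d=7, Q=-231/8) ⇒ JLMNQW; edges |JLNQ|=31/16, |MW|=81/16
  updated: d(JLMNQW,Z)=119/16
6. join JLMNQW+Z (d=119/16) ⇒ JLMNQWZ; edges |JLMNQW|=119/32, |Z|=119/32
final tree: (((J:9/16,(L:91/12,(N:26/5,Q:24/5):59/12):55/16):31/16,(M:61/8,W:59/8):81/16):119/32,Z:119/32)
total length: 895/16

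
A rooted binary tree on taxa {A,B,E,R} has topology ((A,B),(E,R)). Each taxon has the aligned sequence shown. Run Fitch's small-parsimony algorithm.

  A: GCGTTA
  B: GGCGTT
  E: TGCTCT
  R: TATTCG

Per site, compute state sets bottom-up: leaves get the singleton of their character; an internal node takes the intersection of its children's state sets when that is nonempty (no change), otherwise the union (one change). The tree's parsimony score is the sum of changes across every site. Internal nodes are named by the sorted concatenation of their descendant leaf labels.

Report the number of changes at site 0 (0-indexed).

1

site 0, node AB: A={G} ∩ B={G} → {G} (+0)
site 0, node ER: E={T} ∩ R={T} → {T} (+0)
site 0, node ABER: AB={G} ∪ ER={T} → {G,T} (+1)
site 1, node AB: A={C} ∪ B={G} → {C,G} (+1)
site 1, node ER: E={G} ∪ R={A} → {A,G} (+1)
site 1, node ABER: AB={C,G} ∩ ER={A,G} → {G} (+0)
site 2, node AB: A={G} ∪ B={C} → {C,G} (+1)
site 2, node ER: E={C} ∪ R={T} → {C,T} (+1)
site 2, node ABER: AB={C,G} ∩ ER={C,T} → {C} (+0)
site 3, node AB: A={T} ∪ B={G} → {G,T} (+1)
site 3, node ER: E={T} ∩ R={T} → {T} (+0)
site 3, node ABER: AB={G,T} ∩ ER={T} → {T} (+0)
site 4, node AB: A={T} ∩ B={T} → {T} (+0)
site 4, node ER: E={C} ∩ R={C} → {C} (+0)
site 4, node ABER: AB={T} ∪ ER={C} → {C,T} (+1)
site 5, node AB: A={A} ∪ B={T} → {A,T} (+1)
site 5, node ER: E={T} ∪ R={G} → {G,T} (+1)
site 5, node ABER: AB={A,T} ∩ ER={G,T} → {T} (+0)
per-site changes: [1, 2, 2, 1, 1, 2]; total = 9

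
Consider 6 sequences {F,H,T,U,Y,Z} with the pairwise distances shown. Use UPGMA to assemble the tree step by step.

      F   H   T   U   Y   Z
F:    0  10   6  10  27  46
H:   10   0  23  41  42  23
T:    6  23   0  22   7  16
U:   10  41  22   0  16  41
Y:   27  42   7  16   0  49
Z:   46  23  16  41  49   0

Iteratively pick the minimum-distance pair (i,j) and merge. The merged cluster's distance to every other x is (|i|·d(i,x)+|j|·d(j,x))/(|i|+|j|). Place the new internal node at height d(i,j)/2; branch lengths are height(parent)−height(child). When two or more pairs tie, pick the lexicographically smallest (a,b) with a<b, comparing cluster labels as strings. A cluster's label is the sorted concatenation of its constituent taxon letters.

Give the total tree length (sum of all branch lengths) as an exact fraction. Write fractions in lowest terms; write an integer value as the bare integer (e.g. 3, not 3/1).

step 1: merge (F,T) at d=6; branch lengths F→3, T→3; new cluster FT
  updated: d(FT,H)=33/2, d(FT,U)=16, d(FT,Y)=17, d(FT,Z)=31
step 2: merge (FT,U) at d=16; branch lengths FT→5, U→8; new cluster FTU
  updated: d(FTU,H)=74/3, d(FTU,Y)=50/3, d(FTU,Z)=103/3
step 3: merge (FTU,Y) at d=50/3; branch lengths FTU→1/3, Y→25/3; new cluster FTUY
  updated: d(FTUY,H)=29, d(FTUY,Z)=38
step 4: merge (H,Z) at d=23; branch lengths H→23/2, Z→23/2; new cluster HZ
  updated: d(FTUY,HZ)=67/2
step 5: merge (FTUY,HZ) at d=67/2; branch lengths FTUY→101/12, HZ→21/4; new cluster FHTUYZ
final tree: ((((F:3,T:3):5,U:8):1/3,Y:25/3):101/12,(H:23/2,Z:23/2):21/4)
total length: 193/3

193/3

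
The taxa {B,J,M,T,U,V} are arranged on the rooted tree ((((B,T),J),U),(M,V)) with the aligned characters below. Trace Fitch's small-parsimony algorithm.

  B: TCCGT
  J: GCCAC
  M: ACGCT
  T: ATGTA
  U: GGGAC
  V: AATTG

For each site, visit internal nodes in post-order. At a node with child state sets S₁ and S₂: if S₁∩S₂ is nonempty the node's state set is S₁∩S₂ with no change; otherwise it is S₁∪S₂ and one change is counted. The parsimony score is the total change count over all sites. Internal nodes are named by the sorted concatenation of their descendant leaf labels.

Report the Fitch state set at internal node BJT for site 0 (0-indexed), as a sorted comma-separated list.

[col 0] BT: children B:{T}, T:{A} ∪→ {A,T}; cost 1
[col 0] BJT: children BT:{A,T}, J:{G} ∪→ {A,G,T}; cost 1
[col 0] BJTU: children BJT:{A,G,T}, U:{G} ∩→ {G}; cost 0
[col 0] MV: children M:{A}, V:{A} ∩→ {A}; cost 0
[col 0] BJMTUV: children BJTU:{G}, MV:{A} ∪→ {A,G}; cost 1
[col 1] BT: children B:{C}, T:{T} ∪→ {C,T}; cost 1
[col 1] BJT: children BT:{C,T}, J:{C} ∩→ {C}; cost 0
[col 1] BJTU: children BJT:{C}, U:{G} ∪→ {C,G}; cost 1
[col 1] MV: children M:{C}, V:{A} ∪→ {A,C}; cost 1
[col 1] BJMTUV: children BJTU:{C,G}, MV:{A,C} ∩→ {C}; cost 0
[col 2] BT: children B:{C}, T:{G} ∪→ {C,G}; cost 1
[col 2] BJT: children BT:{C,G}, J:{C} ∩→ {C}; cost 0
[col 2] BJTU: children BJT:{C}, U:{G} ∪→ {C,G}; cost 1
[col 2] MV: children M:{G}, V:{T} ∪→ {G,T}; cost 1
[col 2] BJMTUV: children BJTU:{C,G}, MV:{G,T} ∩→ {G}; cost 0
[col 3] BT: children B:{G}, T:{T} ∪→ {G,T}; cost 1
[col 3] BJT: children BT:{G,T}, J:{A} ∪→ {A,G,T}; cost 1
[col 3] BJTU: children BJT:{A,G,T}, U:{A} ∩→ {A}; cost 0
[col 3] MV: children M:{C}, V:{T} ∪→ {C,T}; cost 1
[col 3] BJMTUV: children BJTU:{A}, MV:{C,T} ∪→ {A,C,T}; cost 1
[col 4] BT: children B:{T}, T:{A} ∪→ {A,T}; cost 1
[col 4] BJT: children BT:{A,T}, J:{C} ∪→ {A,C,T}; cost 1
[col 4] BJTU: children BJT:{A,C,T}, U:{C} ∩→ {C}; cost 0
[col 4] MV: children M:{T}, V:{G} ∪→ {G,T}; cost 1
[col 4] BJMTUV: children BJTU:{C}, MV:{G,T} ∪→ {C,G,T}; cost 1
per-site changes: [3, 3, 3, 4, 4]; total = 17

A,G,T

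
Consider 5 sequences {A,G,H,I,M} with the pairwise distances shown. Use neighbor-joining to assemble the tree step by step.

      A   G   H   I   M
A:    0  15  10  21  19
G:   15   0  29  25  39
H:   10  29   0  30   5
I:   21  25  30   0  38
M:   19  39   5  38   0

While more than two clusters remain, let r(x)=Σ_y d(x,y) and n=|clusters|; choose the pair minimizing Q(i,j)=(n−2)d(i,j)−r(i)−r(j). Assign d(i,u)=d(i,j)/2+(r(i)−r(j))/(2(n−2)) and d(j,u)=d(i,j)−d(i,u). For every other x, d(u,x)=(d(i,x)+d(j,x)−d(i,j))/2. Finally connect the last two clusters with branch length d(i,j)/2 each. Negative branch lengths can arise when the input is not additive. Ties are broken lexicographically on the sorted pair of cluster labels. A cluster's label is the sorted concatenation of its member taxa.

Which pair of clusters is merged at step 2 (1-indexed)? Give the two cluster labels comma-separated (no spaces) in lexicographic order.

iteration 1: select H,M (d=5, Q=-160); attach at lengths (-2, 7); label the merged cluster HM
  updated: d(A,HM)=12, d(G,HM)=63/2, d(HM,I)=63/2
iteration 2: select A,HM (d=12, Q=-99); attach at lengths (-3/4, 51/4); label the merged cluster AHM
  updated: d(AHM,G)=69/4, d(AHM,I)=81/4
iteration 3: select AHM,G (d=69/4, Q=-125/2); attach at lengths (25/4, 11); label the merged cluster AGHM
  updated: d(AGHM,I)=14
iteration 4: select AGHM,I (d=14); attach at lengths (7, 7); label the merged cluster AGHIM
final tree: (((A:-3/4,(H:-2,M:7):51/4):25/4,G:11):7,I:7)
total length: 193/4

A,HM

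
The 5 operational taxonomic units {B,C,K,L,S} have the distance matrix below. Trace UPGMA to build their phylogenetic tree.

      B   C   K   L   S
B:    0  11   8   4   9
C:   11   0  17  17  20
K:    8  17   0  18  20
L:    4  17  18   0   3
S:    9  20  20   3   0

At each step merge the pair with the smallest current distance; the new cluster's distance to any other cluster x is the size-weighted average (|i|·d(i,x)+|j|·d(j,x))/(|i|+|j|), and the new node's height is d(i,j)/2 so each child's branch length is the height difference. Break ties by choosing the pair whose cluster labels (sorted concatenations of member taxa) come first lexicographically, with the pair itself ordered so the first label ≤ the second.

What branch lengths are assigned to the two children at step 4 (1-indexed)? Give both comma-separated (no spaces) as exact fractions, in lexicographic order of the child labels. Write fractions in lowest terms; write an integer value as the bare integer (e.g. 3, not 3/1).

1. join L+S (d=3) ⇒ LS; edges |L|=3/2, |S|=3/2
  updated: d(B,LS)=13/2, d(C,LS)=37/2, d(K,LS)=19
2. join B+LS (d=13/2) ⇒ BLS; edges |B|=13/4, |LS|=7/4
  updated: d(BLS,C)=16, d(BLS,K)=46/3
3. join BLS+K (d=46/3) ⇒ BKLS; edges |BLS|=53/12, |K|=23/3
  updated: d(BKLS,C)=65/4
4. join BKLS+C (d=65/4) ⇒ BCKLS; edges |BKLS|=11/24, |C|=65/8
final tree: (((B:13/4,(L:3/2,S:3/2):7/4):53/12,K:23/3):11/24,C:65/8)
total length: 86/3

11/24,65/8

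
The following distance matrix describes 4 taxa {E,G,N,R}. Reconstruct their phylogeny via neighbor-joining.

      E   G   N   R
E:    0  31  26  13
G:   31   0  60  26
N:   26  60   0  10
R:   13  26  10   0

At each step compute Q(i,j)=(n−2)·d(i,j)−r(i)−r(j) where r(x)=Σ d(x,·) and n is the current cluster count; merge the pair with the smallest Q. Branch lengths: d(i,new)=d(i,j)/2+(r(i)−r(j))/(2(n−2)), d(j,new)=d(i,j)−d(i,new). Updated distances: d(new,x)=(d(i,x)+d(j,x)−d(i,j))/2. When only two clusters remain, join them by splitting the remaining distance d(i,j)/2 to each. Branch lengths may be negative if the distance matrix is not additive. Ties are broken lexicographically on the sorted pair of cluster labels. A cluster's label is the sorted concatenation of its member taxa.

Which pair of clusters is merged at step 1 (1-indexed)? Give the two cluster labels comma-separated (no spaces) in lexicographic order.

E,G

step 1: merge (E,G) at d=31, Q=-125; branch lengths E→15/4, G→109/4; new cluster EG
  updated: d(EG,N)=55/2, d(EG,R)=4
step 2: merge (EG,N) at d=55/2, Q=-83/2; branch lengths EG→43/4, N→67/4; new cluster EGN
  updated: d(EGN,R)=-27/4
step 3: merge (EGN,R) at d=-27/4; branch lengths EGN→-27/8, R→-27/8; new cluster EGNR
final tree: (((E:15/4,G:109/4):43/4,N:67/4):-27/8,R:-27/8)
total length: 207/4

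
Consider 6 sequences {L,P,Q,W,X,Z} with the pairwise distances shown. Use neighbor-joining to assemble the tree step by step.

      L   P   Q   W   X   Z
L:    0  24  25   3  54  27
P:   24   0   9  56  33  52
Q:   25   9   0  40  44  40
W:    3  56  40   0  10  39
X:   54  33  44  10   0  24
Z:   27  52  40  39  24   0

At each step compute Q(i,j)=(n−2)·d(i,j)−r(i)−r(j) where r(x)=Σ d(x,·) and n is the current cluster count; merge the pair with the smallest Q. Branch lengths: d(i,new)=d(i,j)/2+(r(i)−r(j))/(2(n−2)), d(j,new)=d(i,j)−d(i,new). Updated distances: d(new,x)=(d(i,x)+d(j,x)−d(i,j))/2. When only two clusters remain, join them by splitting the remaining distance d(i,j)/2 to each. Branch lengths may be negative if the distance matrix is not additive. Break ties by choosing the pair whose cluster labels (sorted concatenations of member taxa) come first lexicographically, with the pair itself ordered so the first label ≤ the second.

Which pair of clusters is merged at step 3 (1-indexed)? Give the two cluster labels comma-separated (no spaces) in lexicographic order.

LW,PQ

step 1: merge (P,Q) at d=9, Q=-296; branch lengths P→13/2, Q→5/2; new cluster PQ
  updated: d(L,PQ)=20, d(PQ,W)=87/2, d(PQ,X)=34, d(PQ,Z)=83/2
step 2: merge (L,W) at d=3, Q=-381/2; branch lengths L→35/12, W→1/12; new cluster LW
  updated: d(LW,PQ)=121/4, d(LW,X)=61/2, d(LW,Z)=63/2
step 3: merge (LW,PQ) at d=121/4, Q=-275/2; branch lengths LW→47/4, PQ→37/2; new cluster LPQW
  updated: d(LPQW,X)=137/8, d(LPQW,Z)=171/8
step 4: merge (LPQW,X) at d=137/8, Q=-125/2; branch lengths LPQW→29/4, X→79/8; new cluster LPQWX
  updated: d(LPQWX,Z)=113/8
step 5: merge (LPQWX,Z) at d=113/8; branch lengths LPQWX→113/16, Z→113/16; new cluster LPQWXZ
final tree: ((((L:35/12,W:1/12):47/4,(P:13/2,Q:5/2):37/2):29/4,X:79/8):113/16,Z:113/16)
total length: 147/2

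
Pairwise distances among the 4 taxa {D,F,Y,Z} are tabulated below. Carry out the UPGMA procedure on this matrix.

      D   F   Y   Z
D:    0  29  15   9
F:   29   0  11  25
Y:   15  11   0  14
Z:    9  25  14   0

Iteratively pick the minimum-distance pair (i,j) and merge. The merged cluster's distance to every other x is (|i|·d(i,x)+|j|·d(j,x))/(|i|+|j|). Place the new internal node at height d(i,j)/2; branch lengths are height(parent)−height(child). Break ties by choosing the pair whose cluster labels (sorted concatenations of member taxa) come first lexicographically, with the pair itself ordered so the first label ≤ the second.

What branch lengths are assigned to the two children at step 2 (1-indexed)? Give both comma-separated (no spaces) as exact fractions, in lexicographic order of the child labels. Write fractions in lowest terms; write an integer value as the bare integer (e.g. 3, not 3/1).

11/2,11/2

step 1: merge (D,Z) at d=9; branch lengths D→9/2, Z→9/2; new cluster DZ
  updated: d(DZ,F)=27, d(DZ,Y)=29/2
step 2: merge (F,Y) at d=11; branch lengths F→11/2, Y→11/2; new cluster FY
  updated: d(DZ,FY)=83/4
step 3: merge (DZ,FY) at d=83/4; branch lengths DZ→47/8, FY→39/8; new cluster DFYZ
final tree: ((D:9/2,Z:9/2):47/8,(F:11/2,Y:11/2):39/8)
total length: 123/4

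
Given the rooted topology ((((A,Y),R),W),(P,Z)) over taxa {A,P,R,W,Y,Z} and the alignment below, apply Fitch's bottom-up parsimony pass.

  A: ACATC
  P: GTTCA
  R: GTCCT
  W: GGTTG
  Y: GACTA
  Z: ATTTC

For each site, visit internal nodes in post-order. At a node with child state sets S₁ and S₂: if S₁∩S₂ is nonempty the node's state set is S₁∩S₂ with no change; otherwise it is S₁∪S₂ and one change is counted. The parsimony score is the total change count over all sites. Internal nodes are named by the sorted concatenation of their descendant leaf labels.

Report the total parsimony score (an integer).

AY@0: {A} ∪ {G} = {A,G} (union, +1)
ARY@0: {A,G} ∩ {G} = {G} (intersection, +0)
ARWY@0: {G} ∩ {G} = {G} (intersection, +0)
PZ@0: {G} ∪ {A} = {A,G} (union, +1)
APRWYZ@0: {G} ∩ {A,G} = {G} (intersection, +0)
AY@1: {C} ∪ {A} = {A,C} (union, +1)
ARY@1: {A,C} ∪ {T} = {A,C,T} (union, +1)
ARWY@1: {A,C,T} ∪ {G} = {A,C,G,T} (union, +1)
PZ@1: {T} ∩ {T} = {T} (intersection, +0)
APRWYZ@1: {A,C,G,T} ∩ {T} = {T} (intersection, +0)
AY@2: {A} ∪ {C} = {A,C} (union, +1)
ARY@2: {A,C} ∩ {C} = {C} (intersection, +0)
ARWY@2: {C} ∪ {T} = {C,T} (union, +1)
PZ@2: {T} ∩ {T} = {T} (intersection, +0)
APRWYZ@2: {C,T} ∩ {T} = {T} (intersection, +0)
AY@3: {T} ∩ {T} = {T} (intersection, +0)
ARY@3: {T} ∪ {C} = {C,T} (union, +1)
ARWY@3: {C,T} ∩ {T} = {T} (intersection, +0)
PZ@3: {C} ∪ {T} = {C,T} (union, +1)
APRWYZ@3: {T} ∩ {C,T} = {T} (intersection, +0)
AY@4: {C} ∪ {A} = {A,C} (union, +1)
ARY@4: {A,C} ∪ {T} = {A,C,T} (union, +1)
ARWY@4: {A,C,T} ∪ {G} = {A,C,G,T} (union, +1)
PZ@4: {A} ∪ {C} = {A,C} (union, +1)
APRWYZ@4: {A,C,G,T} ∩ {A,C} = {A,C} (intersection, +0)
per-site changes: [2, 3, 2, 2, 4]; total = 13

13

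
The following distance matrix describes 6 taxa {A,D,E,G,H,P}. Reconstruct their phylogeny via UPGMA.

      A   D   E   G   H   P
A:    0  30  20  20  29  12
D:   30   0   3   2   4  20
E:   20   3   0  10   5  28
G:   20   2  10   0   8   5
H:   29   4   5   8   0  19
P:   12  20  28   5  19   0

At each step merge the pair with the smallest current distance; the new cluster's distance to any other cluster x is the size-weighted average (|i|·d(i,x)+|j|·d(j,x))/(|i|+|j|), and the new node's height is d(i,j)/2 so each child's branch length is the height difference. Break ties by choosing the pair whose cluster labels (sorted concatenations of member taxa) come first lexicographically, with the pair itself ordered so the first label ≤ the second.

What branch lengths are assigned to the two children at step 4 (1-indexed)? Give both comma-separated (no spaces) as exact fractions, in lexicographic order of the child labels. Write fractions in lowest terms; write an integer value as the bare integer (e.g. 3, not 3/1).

iteration 1: select D,G (d=2); attach at lengths (1, 1); label the merged cluster DG
  updated: d(A,DG)=25, d(DG,E)=13/2, d(DG,H)=6, d(DG,P)=25/2
iteration 2: select E,H (d=5); attach at lengths (5/2, 5/2); label the merged cluster EH
  updated: d(A,EH)=49/2, d(DG,EH)=25/4, d(EH,P)=47/2
iteration 3: select DG,EH (d=25/4); attach at lengths (17/8, 5/8); label the merged cluster DEGH
  updated: d(A,DEGH)=99/4, d(DEGH,P)=18
iteration 4: select A,P (d=12); attach at lengths (6, 6); label the merged cluster AP
  updated: d(AP,DEGH)=171/8
iteration 5: select AP,DEGH (d=171/8); attach at lengths (75/16, 121/16); label the merged cluster ADEGHP
final tree: ((A:6,P:6):75/16,((D:1,G:1):17/8,(E:5/2,H:5/2):5/8):121/16)
total length: 34

6,6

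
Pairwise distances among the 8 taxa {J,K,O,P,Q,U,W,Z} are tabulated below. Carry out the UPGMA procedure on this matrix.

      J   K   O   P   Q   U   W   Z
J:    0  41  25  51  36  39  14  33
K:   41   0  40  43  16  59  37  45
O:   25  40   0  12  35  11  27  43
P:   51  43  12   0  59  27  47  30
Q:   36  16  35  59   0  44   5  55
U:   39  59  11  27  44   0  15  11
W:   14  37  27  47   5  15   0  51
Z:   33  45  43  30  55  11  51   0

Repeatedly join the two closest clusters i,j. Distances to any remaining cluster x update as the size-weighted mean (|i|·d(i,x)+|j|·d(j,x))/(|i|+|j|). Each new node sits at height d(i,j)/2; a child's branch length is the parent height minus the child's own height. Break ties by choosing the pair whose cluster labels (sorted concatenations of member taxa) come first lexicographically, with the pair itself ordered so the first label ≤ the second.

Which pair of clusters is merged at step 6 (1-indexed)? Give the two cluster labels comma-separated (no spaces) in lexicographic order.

JQW,K

1. join Q+W (d=5) ⇒ QW; edges |Q|=5/2, |W|=5/2
  updated: d(J,QW)=25, d(K,QW)=53/2, d(O,QW)=31, d(P,QW)=53, d(QW,U)=59/2, d(QW,Z)=53
2. join O+U (d=11) ⇒ OU; edges |O|=11/2, |U|=11/2
  updated: d(J,OU)=32, d(K,OU)=99/2, d(OU,P)=39/2, d(OU,QW)=121/4, d(OU,Z)=27
3. join OU+P (d=39/2) ⇒ OPU; edges |OU|=17/4, |P|=39/4
  updated: d(J,OPU)=115/3, d(K,OPU)=142/3, d(OPU,QW)=227/6, d(OPU,Z)=28
4. join J+QW (d=25) ⇒ JQW; edges |J|=25/2, |QW|=10
  updated: d(JQW,K)=94/3, d(JQW,OPU)=38, d(JQW,Z)=139/3
5. join OPU+Z (d=28) ⇒ OPUZ; edges |OPU|=17/4, |Z|=14
  updated: d(JQW,OPUZ)=481/12, d(K,OPUZ)=187/4
6. join JQW+K (d=94/3) ⇒ JKQW; edges |JQW|=19/6, |K|=47/3
  updated: d(JKQW,OPUZ)=167/4
7. join JKQW+OPUZ (d=167/4) ⇒ JKOPQUWZ; edges |JKQW|=125/24, |OPUZ|=55/8
final tree: (((J:25/2,(Q:5/2,W:5/2):10):19/6,K:47/3):125/24,(((O:11/2,U:11/2):17/4,P:39/4):17/4,Z:14):55/8)
total length: 305/3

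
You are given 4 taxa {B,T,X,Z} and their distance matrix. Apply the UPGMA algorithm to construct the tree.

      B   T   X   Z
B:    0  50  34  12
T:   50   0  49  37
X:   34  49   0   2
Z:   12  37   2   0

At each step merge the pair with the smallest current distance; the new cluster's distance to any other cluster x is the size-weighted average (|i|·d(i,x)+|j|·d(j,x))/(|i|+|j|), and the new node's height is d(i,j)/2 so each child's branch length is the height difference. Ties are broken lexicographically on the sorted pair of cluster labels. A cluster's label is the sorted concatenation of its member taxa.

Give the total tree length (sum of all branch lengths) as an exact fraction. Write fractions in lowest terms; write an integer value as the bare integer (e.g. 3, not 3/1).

1. join X+Z (d=2) ⇒ XZ; edges |X|=1, |Z|=1
  updated: d(B,XZ)=23, d(T,XZ)=43
2. join B+XZ (d=23) ⇒ BXZ; edges |B|=23/2, |XZ|=21/2
  updated: d(BXZ,T)=136/3
3. join BXZ+T (d=136/3) ⇒ BTXZ; edges |BXZ|=67/6, |T|=68/3
final tree: ((B:23/2,(X:1,Z:1):21/2):67/6,T:68/3)
total length: 347/6

347/6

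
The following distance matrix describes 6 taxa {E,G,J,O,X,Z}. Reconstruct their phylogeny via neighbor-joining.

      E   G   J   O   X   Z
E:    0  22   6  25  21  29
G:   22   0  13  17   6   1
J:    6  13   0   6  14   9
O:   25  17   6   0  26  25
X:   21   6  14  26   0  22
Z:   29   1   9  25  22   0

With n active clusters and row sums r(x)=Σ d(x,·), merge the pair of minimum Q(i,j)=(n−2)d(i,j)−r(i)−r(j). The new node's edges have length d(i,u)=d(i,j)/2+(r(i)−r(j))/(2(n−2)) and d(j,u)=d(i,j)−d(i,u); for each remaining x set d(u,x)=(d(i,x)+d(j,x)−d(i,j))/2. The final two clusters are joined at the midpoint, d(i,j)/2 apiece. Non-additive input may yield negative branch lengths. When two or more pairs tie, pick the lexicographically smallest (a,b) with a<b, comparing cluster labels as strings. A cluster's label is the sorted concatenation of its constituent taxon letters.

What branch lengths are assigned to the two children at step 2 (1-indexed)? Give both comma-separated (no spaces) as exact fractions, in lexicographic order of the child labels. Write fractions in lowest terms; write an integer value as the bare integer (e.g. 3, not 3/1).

71/12,91/12

iteration 1: select G,Z (d=1, Q=-141); attach at lengths (-23/8, 31/8); label the merged cluster GZ
  updated: d(E,GZ)=25, d(GZ,J)=21/2, d(GZ,O)=41/2, d(GZ,X)=27/2
iteration 2: select GZ,X (d=27/2, Q=-207/2); attach at lengths (71/12, 91/12); label the merged cluster GXZ
  updated: d(E,GXZ)=65/4, d(GXZ,J)=11/2, d(GXZ,O)=33/2
iteration 3: select E,GXZ (d=65/4, Q=-53); attach at lengths (83/8, 47/8); label the merged cluster EGXZ
  updated: d(EGXZ,J)=-19/8, d(EGXZ,O)=101/8
iteration 4: select EGXZ,J (d=-19/8, Q=-65/4); attach at lengths (17/8, -9/2); label the merged cluster EGJXZ
  updated: d(EGJXZ,O)=21/2
iteration 5: select EGJXZ,O (d=21/2); attach at lengths (21/4, 21/4); label the merged cluster EGJOXZ
final tree: (((E:83/8,((G:-23/8,Z:31/8):71/12,X:91/12):47/8):17/8,J:-9/2):21/4,O:21/4)
total length: 311/8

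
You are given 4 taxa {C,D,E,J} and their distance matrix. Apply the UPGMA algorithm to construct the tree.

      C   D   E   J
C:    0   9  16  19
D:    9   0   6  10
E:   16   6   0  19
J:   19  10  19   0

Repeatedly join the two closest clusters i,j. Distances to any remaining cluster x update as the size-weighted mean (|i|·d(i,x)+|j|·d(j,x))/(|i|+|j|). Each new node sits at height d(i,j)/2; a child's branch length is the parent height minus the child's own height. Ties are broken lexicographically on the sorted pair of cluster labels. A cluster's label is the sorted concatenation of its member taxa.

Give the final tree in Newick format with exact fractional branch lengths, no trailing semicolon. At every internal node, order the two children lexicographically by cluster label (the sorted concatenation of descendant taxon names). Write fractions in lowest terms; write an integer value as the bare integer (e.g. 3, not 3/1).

((C:25/4,(D:3,E:3):13/4):7/4,J:8)

step 1: merge (D,E) at d=6; branch lengths D→3, E→3; new cluster DE
  updated: d(C,DE)=25/2, d(DE,J)=29/2
step 2: merge (C,DE) at d=25/2; branch lengths C→25/4, DE→13/4; new cluster CDE
  updated: d(CDE,J)=16
step 3: merge (CDE,J) at d=16; branch lengths CDE→7/4, J→8; new cluster CDEJ
final tree: ((C:25/4,(D:3,E:3):13/4):7/4,J:8)
total length: 101/4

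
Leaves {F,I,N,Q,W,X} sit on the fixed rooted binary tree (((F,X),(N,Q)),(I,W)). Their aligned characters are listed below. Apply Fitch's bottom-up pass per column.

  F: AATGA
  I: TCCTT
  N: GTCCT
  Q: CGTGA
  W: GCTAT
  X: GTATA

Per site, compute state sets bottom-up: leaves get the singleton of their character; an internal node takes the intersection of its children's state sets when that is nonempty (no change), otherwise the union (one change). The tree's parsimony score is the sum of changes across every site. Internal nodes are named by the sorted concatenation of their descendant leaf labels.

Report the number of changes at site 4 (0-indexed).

site 0, node FX: F={A} ∪ X={G} → {A,G} (+1)
site 0, node NQ: N={G} ∪ Q={C} → {C,G} (+1)
site 0, node FNQX: FX={A,G} ∩ NQ={C,G} → {G} (+0)
site 0, node IW: I={T} ∪ W={G} → {G,T} (+1)
site 0, node FINQWX: FNQX={G} ∩ IW={G,T} → {G} (+0)
site 1, node FX: F={A} ∪ X={T} → {A,T} (+1)
site 1, node NQ: N={T} ∪ Q={G} → {G,T} (+1)
site 1, node FNQX: FX={A,T} ∩ NQ={G,T} → {T} (+0)
site 1, node IW: I={C} ∩ W={C} → {C} (+0)
site 1, node FINQWX: FNQX={T} ∪ IW={C} → {C,T} (+1)
site 2, node FX: F={T} ∪ X={A} → {A,T} (+1)
site 2, node NQ: N={C} ∪ Q={T} → {C,T} (+1)
site 2, node FNQX: FX={A,T} ∩ NQ={C,T} → {T} (+0)
site 2, node IW: I={C} ∪ W={T} → {C,T} (+1)
site 2, node FINQWX: FNQX={T} ∩ IW={C,T} → {T} (+0)
site 3, node FX: F={G} ∪ X={T} → {G,T} (+1)
site 3, node NQ: N={C} ∪ Q={G} → {C,G} (+1)
site 3, node FNQX: FX={G,T} ∩ NQ={C,G} → {G} (+0)
site 3, node IW: I={T} ∪ W={A} → {A,T} (+1)
site 3, node FINQWX: FNQX={G} ∪ IW={A,T} → {A,G,T} (+1)
site 4, node FX: F={A} ∩ X={A} → {A} (+0)
site 4, node NQ: N={T} ∪ Q={A} → {A,T} (+1)
site 4, node FNQX: FX={A} ∩ NQ={A,T} → {A} (+0)
site 4, node IW: I={T} ∩ W={T} → {T} (+0)
site 4, node FINQWX: FNQX={A} ∪ IW={T} → {A,T} (+1)
per-site changes: [3, 3, 3, 4, 2]; total = 15

2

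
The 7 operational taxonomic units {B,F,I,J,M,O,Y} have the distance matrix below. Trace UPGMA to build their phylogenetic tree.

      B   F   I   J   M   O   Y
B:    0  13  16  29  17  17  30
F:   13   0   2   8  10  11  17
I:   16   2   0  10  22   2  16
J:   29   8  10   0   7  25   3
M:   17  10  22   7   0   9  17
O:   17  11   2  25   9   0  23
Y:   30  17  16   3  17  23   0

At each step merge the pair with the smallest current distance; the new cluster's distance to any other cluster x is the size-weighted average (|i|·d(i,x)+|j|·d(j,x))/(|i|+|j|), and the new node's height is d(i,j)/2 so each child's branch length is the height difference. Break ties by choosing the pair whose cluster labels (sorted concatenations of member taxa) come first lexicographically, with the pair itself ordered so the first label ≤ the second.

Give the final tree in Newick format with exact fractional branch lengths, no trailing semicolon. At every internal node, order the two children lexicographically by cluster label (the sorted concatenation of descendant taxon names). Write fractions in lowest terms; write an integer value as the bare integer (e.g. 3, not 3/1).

((B:23/3,((F:1,I:1):9/4,O:13/4):53/12):4/3,((J:3/2,Y:3/2):9/2,M:6):3)

iteration 1: select F,I (d=2); attach at lengths (1, 1); label the merged cluster FI
  updated: d(B,FI)=29/2, d(FI,J)=9, d(FI,M)=16, d(FI,O)=13/2, d(FI,Y)=33/2
iteration 2: select J,Y (d=3); attach at lengths (3/2, 3/2); label the merged cluster JY
  updated: d(B,JY)=59/2, d(FI,JY)=51/4, d(JY,M)=12, d(JY,O)=24
iteration 3: select FI,O (d=13/2); attach at lengths (9/4, 13/4); label the merged cluster FIO
  updated: d(B,FIO)=46/3, d(FIO,JY)=33/2, d(FIO,M)=41/3
iteration 4: select JY,M (d=12); attach at lengths (9/2, 6); label the merged cluster JMY
  updated: d(B,JMY)=76/3, d(FIO,JMY)=140/9
iteration 5: select B,FIO (d=46/3); attach at lengths (23/3, 53/12); label the merged cluster BFIO
  updated: d(BFIO,JMY)=18
iteration 6: select BFIO,JMY (d=18); attach at lengths (4/3, 3); label the merged cluster BFIJMOY
final tree: ((B:23/3,((F:1,I:1):9/4,O:13/4):53/12):4/3,((J:3/2,Y:3/2):9/2,M:6):3)
total length: 449/12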